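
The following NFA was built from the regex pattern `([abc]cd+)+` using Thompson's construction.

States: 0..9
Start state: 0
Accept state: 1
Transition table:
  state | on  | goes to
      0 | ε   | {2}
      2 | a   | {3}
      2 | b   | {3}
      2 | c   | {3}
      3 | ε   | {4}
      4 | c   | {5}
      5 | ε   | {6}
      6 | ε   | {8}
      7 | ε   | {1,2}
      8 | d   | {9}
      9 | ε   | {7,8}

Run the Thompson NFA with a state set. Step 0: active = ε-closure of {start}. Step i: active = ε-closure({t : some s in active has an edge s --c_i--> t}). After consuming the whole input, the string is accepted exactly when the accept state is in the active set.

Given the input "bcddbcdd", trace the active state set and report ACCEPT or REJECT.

Answer: ACCEPT

Trace:
S₀ = ε-closure({0}) = {0,2}
'b' @ 1: {3,4}
'c' @ 2: {5,6,8}
'd' @ 3: {1,2,7,8,9}  (accept∈set)
'd' @ 4: {1,2,7,8,9}  (accept∈set)
'b' @ 5: {3,4}
'c' @ 6: {5,6,8}
'd' @ 7: {1,2,7,8,9}  (accept∈set)
'd' @ 8: {1,2,7,8,9}  (accept∈set)
final: {1,2,7,8,9}; accept 1 in set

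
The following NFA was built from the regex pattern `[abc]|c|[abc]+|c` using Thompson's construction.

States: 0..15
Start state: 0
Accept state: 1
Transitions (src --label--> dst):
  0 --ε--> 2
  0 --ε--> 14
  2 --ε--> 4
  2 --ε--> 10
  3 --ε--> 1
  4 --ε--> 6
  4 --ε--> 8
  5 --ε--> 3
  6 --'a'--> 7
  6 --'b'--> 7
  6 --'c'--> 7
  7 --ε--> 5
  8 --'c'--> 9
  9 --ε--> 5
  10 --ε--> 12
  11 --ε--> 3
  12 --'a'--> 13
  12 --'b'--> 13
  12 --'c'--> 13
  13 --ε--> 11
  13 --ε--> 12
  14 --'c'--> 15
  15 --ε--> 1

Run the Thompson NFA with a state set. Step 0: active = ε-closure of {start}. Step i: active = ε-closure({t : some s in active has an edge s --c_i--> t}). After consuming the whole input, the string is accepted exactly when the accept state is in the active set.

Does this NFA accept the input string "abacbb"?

start: ε-closure({0}) = {0,2,4,6,8,10,12,14}
'a' @ 1: {1,3,5,7,11,12,13}  ✓accept
'b' @ 2: {1,3,11,12,13}  ✓accept
'a' @ 3: {1,3,11,12,13}  ✓accept
'c' @ 4: {1,3,11,12,13}  ✓accept
'b' @ 5: {1,3,11,12,13}  ✓accept
'b' @ 6: {1,3,11,12,13}  ✓accept
end set {1,3,11,12,13} — state 1 in

Answer: ACCEPT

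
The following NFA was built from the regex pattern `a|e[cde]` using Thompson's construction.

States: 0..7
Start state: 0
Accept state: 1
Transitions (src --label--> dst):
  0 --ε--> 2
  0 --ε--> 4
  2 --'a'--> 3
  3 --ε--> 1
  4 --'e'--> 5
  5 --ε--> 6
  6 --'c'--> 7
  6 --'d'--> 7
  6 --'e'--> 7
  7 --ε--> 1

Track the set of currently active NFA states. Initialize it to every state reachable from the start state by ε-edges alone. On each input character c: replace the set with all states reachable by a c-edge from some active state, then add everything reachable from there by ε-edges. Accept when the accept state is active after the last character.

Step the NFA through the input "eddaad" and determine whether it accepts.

S₀ = ε-closure({0}) = {0,2,4}
'e' @ 1: {5,6}
'd' @ 2: {1,7}  ✓accept
'd' @ 3: {}  — state set empty
rest 'aad' ignored (set empty)
after full input: {}  (accept=1 not in)

Answer: REJECT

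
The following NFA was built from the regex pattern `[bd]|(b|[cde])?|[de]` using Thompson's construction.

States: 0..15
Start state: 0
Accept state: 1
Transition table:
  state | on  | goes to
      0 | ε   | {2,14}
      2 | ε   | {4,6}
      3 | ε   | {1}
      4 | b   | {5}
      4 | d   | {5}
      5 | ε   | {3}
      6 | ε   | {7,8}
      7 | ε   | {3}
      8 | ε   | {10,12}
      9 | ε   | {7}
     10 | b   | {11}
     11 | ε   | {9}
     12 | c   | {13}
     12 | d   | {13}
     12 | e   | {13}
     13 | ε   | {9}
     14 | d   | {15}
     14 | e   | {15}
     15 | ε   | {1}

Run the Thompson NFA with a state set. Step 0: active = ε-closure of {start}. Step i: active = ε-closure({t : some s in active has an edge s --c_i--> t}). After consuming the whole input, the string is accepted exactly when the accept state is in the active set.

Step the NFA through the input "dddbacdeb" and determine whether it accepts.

S₀ = ε-closure({0}) = {0,1,2,3,4,6,7,8,10,12,14}
'd' @ 1: {1,3,5,7,9,13,15}  ✓accept
'd' @ 2: {}  — no active states
rest 'dbacdeb' ignored (set empty)
end set {} — state 1 not in

Answer: REJECT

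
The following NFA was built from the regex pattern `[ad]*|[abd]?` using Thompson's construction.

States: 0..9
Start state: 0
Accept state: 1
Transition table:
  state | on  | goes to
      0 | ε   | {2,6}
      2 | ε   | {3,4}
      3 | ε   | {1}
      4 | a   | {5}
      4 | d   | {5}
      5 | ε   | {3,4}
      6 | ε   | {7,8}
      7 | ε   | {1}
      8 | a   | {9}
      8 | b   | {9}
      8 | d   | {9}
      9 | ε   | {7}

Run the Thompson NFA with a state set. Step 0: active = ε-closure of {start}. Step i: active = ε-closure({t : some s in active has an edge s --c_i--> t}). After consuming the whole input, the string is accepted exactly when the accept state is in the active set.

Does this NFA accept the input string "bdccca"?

start: ε-closure({0}) = {0,1,2,3,4,6,7,8}
'b' @ 1: {1,7,9}  (accept∈set)
'd' @ 2: {}  — no active states
rest 'ccca' ignored (set empty)
final: {}; accept 1 not in set

Answer: REJECT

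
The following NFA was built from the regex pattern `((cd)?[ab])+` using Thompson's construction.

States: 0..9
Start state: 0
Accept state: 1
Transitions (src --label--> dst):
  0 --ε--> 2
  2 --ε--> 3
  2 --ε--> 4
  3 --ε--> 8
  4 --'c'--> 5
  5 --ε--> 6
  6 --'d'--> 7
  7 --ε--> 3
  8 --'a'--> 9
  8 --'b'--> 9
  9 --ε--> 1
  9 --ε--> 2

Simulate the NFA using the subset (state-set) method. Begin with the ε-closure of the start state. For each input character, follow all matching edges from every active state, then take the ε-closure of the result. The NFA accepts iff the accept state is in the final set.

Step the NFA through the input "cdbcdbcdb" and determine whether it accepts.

Answer: ACCEPT

Trace:
S₀ = ε-closure({0}) = {0,2,3,4,8}
'c' @ 1: {5,6}
'd' @ 2: {3,7,8}
'b' @ 3: {1,2,3,4,8,9}  ✓accept
'c' @ 4: {5,6}
'd' @ 5: {3,7,8}
'b' @ 6: {1,2,3,4,8,9}  ✓accept
'c' @ 7: {5,6}
'd' @ 8: {3,7,8}
'b' @ 9: {1,2,3,4,8,9}  ✓accept
end set {1,2,3,4,8,9} — state 1 in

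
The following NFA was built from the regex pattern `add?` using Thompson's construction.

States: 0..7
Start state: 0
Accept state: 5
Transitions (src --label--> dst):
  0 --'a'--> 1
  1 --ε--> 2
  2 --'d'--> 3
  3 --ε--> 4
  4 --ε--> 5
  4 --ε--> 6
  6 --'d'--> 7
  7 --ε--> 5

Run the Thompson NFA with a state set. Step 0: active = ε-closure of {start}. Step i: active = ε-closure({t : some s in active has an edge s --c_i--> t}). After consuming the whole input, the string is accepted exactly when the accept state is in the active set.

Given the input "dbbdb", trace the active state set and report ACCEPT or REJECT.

Answer: REJECT

Steps:
start: ε-closure({0}) = {0}
'd' @ 1: {}  — dead — no transitions
rest 'bbdb' ignored (set empty)
final: {}; accept 5 not in set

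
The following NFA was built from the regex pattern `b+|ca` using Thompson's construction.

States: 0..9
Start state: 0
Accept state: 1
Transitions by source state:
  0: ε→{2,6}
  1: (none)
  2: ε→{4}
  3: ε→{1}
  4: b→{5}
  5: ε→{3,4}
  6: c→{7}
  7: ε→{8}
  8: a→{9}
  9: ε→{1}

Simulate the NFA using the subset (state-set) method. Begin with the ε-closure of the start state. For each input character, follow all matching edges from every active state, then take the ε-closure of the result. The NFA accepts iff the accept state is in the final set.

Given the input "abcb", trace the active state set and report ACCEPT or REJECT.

Answer: REJECT

Steps:
S₀ = ε-closure({0}) = {0,2,4,6}
'a' @ 1: {}  — dead — no transitions
rest 'bcb' ignored (set empty)
end set {} — state 1 not in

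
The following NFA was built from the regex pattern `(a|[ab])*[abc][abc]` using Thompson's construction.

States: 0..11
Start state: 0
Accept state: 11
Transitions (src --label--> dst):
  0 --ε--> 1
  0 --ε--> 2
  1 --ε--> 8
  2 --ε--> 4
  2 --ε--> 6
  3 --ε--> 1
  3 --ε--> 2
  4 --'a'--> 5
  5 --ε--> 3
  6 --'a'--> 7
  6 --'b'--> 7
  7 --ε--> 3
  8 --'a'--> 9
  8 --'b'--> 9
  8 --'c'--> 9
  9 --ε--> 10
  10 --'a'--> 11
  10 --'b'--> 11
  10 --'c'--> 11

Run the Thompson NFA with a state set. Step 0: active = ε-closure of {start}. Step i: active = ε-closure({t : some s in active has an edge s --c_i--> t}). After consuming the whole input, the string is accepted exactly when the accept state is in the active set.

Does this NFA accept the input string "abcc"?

start: ε-closure({0}) = {0,1,2,4,6,8}
'a' @ 1: {1,2,3,4,5,6,7,8,9,10}
'b' @ 2: {1,2,3,4,6,7,8,9,10,11}  [accepting]
'c' @ 3: {9,10,11}  [accepting]
'c' @ 4: {11}  [accepting]
end set {11} — state 11 in

Answer: ACCEPT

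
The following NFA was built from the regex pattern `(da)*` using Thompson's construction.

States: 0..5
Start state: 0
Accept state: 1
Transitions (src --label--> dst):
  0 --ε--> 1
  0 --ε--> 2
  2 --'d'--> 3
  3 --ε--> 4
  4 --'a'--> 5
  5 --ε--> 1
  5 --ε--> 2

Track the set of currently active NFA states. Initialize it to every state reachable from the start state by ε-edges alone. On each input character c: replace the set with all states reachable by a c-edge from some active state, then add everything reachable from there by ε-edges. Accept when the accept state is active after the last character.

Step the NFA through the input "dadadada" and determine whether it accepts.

Answer: ACCEPT

Steps:
start: ε-closure({0}) = {0,1,2}
'd' @ 1: {3,4}
'a' @ 2: {1,2,5}  ✓accept
'd' @ 3: {3,4}
'a' @ 4: {1,2,5}  ✓accept
'd' @ 5: {3,4}
'a' @ 6: {1,2,5}  ✓accept
'd' @ 7: {3,4}
'a' @ 8: {1,2,5}  ✓accept
final: {1,2,5}; accept 1 in set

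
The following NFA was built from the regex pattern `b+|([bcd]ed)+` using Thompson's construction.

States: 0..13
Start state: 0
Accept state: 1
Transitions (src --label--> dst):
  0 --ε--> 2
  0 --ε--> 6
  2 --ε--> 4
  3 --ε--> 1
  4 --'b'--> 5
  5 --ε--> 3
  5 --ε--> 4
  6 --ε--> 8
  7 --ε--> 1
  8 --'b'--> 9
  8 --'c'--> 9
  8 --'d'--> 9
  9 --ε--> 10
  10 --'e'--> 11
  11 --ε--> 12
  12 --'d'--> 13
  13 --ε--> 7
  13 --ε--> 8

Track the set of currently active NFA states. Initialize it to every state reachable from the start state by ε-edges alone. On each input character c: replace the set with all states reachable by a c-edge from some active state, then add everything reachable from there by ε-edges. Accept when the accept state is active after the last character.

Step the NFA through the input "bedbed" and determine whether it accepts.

initial (ε-close {0}): {0,2,4,6,8}
'b' @ 1: {1,3,4,5,9,10}  ✓accept
'e' @ 2: {11,12}
'd' @ 3: {1,7,8,13}  ✓accept
'b' @ 4: {9,10}
'e' @ 5: {11,12}
'd' @ 6: {1,7,8,13}  ✓accept
final: {1,7,8,13}; accept 1 in set

Answer: ACCEPT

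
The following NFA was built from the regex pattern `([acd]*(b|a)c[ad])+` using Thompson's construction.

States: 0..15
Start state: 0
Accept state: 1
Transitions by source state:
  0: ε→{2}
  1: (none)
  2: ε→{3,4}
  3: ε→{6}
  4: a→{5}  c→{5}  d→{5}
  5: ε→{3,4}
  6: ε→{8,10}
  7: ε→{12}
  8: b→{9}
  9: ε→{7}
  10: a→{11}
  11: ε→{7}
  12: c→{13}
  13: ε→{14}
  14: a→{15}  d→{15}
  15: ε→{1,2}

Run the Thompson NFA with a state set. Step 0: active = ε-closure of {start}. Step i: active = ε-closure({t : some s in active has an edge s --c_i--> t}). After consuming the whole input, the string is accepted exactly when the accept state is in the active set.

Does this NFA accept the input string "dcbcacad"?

Answer: REJECT

Steps:
S₀ = ε-closure({0}) = {0,2,3,4,6,8,10}
'd' @ 1: {3,4,5,6,8,10}
'c' @ 2: {3,4,5,6,8,10}
'b' @ 3: {7,9,12}
'c' @ 4: {13,14}
'a' @ 5: {1,2,3,4,6,8,10,15}  ✓accept
'c' @ 6: {3,4,5,6,8,10}
'a' @ 7: {3,4,5,6,7,8,10,11,12}
'd' @ 8: {3,4,5,6,8,10}
final: {3,4,5,6,8,10}; accept 1 not in set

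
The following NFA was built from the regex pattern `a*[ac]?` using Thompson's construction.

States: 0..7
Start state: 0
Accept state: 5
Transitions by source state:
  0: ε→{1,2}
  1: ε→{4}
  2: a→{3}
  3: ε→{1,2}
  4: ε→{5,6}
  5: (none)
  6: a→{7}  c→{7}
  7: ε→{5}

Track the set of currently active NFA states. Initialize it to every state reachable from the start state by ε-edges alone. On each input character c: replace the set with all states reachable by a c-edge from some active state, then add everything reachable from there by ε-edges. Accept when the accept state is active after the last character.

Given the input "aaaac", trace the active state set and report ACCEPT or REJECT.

start: ε-closure({0}) = {0,1,2,4,5,6}
'a' @ 1: {1,2,3,4,5,6,7}  (accept∈set)
'a' @ 2: {1,2,3,4,5,6,7}  (accept∈set)
'a' @ 3: {1,2,3,4,5,6,7}  (accept∈set)
'a' @ 4: {1,2,3,4,5,6,7}  (accept∈set)
'c' @ 5: {5,7}  (accept∈set)
final: {5,7}; accept 5 in set

Answer: ACCEPT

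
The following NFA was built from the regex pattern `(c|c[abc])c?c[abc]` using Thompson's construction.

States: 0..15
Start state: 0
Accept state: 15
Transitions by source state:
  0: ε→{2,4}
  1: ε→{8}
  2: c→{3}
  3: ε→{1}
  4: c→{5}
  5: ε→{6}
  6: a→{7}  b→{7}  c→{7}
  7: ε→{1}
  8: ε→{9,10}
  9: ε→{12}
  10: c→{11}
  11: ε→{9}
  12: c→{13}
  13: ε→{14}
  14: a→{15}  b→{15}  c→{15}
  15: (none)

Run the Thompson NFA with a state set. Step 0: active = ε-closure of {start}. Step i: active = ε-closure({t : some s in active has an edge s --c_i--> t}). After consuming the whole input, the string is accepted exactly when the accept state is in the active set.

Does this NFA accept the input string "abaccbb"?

S₀ = ε-closure({0}) = {0,2,4}
'a' @ 1: {}  — state set empty
rest 'baccbb' ignored (set empty)
end set {} — state 15 not in

Answer: REJECT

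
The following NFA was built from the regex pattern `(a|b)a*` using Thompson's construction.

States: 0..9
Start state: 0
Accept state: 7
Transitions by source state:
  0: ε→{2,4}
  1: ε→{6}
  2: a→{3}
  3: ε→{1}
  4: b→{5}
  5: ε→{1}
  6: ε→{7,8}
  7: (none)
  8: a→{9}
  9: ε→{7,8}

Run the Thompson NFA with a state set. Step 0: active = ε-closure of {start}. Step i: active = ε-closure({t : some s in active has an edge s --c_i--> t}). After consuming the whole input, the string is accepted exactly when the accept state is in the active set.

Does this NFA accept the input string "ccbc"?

Answer: REJECT

Steps:
start: ε-closure({0}) = {0,2,4}
'c' @ 1: {}  — state set empty
rest 'cbc' ignored (set empty)
final: {}; accept 7 not in set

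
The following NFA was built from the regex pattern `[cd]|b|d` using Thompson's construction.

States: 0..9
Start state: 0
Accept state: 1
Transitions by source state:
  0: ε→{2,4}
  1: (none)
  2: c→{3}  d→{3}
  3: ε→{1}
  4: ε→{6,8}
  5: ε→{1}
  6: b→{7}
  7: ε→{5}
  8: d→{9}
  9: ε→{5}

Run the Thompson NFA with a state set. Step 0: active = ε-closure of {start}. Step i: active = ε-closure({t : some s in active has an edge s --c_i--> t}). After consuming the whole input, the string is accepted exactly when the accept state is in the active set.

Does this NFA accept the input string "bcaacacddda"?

Answer: REJECT

Steps:
start: ε-closure({0}) = {0,2,4,6,8}
'b' @ 1: {1,5,7}  ✓accept
'c' @ 2: {}  — dead — no transitions
rest 'aacacddda' ignored (set empty)
final: {}; accept 1 not in set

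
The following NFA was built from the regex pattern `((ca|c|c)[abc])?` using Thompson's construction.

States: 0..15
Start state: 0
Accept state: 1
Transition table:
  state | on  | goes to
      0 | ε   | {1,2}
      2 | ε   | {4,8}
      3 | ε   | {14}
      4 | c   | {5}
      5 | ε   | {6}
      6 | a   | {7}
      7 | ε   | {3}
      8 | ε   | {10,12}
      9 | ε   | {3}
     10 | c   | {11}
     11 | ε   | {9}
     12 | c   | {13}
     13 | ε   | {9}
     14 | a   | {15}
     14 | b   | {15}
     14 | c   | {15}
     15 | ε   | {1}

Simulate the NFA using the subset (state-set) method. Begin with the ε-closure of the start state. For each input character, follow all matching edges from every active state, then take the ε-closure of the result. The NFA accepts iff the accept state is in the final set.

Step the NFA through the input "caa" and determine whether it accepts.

start: ε-closure({0}) = {0,1,2,4,8,10,12}
'c' @ 1: {3,5,6,9,11,13,14}
'a' @ 2: {1,3,7,14,15}  [accepting]
'a' @ 3: {1,15}  [accepting]
final: {1,15}; accept 1 in set

Answer: ACCEPT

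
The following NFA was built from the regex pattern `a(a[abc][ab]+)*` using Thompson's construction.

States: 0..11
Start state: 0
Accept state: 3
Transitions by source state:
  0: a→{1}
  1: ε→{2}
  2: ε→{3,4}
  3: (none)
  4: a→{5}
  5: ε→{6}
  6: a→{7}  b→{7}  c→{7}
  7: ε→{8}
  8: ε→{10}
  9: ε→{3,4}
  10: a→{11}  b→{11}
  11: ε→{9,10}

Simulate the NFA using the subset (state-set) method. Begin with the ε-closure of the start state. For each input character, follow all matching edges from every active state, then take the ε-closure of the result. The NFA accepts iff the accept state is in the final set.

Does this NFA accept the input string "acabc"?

start: ε-closure({0}) = {0}
'a' @ 1: {1,2,3,4}  ✓accept
'c' @ 2: {}  — no active states
rest 'abc' ignored (set empty)
final: {}; accept 3 not in set

Answer: REJECT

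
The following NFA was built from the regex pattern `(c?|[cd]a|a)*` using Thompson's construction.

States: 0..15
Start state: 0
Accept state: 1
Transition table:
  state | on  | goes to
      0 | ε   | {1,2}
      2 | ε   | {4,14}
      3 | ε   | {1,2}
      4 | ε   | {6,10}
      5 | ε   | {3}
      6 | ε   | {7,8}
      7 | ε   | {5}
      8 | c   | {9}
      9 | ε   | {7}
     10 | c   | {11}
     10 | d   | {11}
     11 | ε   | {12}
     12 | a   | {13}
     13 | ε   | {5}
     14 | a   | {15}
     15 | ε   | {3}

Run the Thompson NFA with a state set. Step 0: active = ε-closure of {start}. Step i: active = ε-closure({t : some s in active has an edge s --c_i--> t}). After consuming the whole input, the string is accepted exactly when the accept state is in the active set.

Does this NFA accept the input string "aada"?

initial (ε-close {0}): {0,1,2,3,4,5,6,7,8,10,14}
'a' @ 1: {1,2,3,4,5,6,7,8,10,14,15}  ✓accept
'a' @ 2: {1,2,3,4,5,6,7,8,10,14,15}  ✓accept
'd' @ 3: {11,12}
'a' @ 4: {1,2,3,4,5,6,7,8,10,13,14}  ✓accept
after full input: {1,2,3,4,5,6,7,8,10,13,14}  (accept=1 in)

Answer: ACCEPT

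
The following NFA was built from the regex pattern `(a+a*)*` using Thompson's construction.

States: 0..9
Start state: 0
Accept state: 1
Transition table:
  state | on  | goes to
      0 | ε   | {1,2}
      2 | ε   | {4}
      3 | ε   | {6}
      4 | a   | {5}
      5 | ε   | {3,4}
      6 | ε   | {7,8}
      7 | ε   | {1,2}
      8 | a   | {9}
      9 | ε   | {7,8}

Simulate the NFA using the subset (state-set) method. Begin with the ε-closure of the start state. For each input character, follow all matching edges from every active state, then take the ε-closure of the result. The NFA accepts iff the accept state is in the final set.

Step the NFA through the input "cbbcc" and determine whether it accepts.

initial (ε-close {0}): {0,1,2,4}
'c' @ 1: {}  — no active states
rest 'bbcc' ignored (set empty)
after full input: {}  (accept=1 not in)

Answer: REJECT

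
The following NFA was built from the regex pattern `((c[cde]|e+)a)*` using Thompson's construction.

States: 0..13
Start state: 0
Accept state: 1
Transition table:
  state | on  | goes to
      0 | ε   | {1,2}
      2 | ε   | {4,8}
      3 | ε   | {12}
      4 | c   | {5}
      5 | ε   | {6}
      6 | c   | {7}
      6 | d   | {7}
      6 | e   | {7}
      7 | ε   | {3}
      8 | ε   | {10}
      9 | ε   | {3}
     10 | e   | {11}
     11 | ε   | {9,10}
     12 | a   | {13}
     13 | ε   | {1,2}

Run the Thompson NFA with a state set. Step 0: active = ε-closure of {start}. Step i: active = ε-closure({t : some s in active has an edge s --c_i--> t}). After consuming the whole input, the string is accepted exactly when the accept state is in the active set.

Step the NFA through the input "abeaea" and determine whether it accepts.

Answer: REJECT

Trace:
initial (ε-close {0}): {0,1,2,4,8,10}
'a' @ 1: {}  — no active states
rest 'beaea' ignored (set empty)
final: {}; accept 1 not in set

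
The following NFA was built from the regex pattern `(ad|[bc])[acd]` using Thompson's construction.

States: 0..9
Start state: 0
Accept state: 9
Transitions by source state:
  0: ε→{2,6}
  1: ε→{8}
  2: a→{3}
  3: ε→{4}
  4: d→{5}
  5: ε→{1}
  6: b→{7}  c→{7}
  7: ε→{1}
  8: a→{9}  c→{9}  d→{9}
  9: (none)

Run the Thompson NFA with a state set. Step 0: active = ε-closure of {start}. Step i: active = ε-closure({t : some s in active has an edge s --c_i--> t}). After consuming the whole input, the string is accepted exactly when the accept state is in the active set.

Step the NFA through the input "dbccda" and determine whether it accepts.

S₀ = ε-closure({0}) = {0,2,6}
'd' @ 1: {}  — dead — no transitions
rest 'bccda' ignored (set empty)
after full input: {}  (accept=9 not in)

Answer: REJECT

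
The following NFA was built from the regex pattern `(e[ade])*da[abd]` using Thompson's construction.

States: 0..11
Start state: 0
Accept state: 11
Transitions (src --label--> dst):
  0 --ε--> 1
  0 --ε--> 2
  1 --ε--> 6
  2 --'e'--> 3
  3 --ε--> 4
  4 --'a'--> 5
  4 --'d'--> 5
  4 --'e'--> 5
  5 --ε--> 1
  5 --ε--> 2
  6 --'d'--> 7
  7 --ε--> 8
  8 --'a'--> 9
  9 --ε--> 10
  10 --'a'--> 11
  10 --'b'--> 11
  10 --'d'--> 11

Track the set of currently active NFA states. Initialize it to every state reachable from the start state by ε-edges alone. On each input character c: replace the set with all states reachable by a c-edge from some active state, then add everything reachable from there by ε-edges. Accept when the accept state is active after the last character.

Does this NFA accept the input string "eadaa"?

Answer: ACCEPT

Derivation:
start: ε-closure({0}) = {0,1,2,6}
'e' @ 1: {3,4}
'a' @ 2: {1,2,5,6}
'd' @ 3: {7,8}
'a' @ 4: {9,10}
'a' @ 5: {11}  [accepting]
end set {11} — state 11 in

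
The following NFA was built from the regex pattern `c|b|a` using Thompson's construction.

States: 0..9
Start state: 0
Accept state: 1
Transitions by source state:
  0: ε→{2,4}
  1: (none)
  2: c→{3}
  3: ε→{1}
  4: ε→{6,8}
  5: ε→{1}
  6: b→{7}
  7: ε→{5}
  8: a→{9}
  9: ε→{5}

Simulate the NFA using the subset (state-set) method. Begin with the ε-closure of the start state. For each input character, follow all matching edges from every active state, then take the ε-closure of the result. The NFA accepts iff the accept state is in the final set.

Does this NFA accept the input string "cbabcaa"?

S₀ = ε-closure({0}) = {0,2,4,6,8}
'c' @ 1: {1,3}  [accepting]
'b' @ 2: {}  — dead — no transitions
rest 'abcaa' ignored (set empty)
end set {} — state 1 not in

Answer: REJECT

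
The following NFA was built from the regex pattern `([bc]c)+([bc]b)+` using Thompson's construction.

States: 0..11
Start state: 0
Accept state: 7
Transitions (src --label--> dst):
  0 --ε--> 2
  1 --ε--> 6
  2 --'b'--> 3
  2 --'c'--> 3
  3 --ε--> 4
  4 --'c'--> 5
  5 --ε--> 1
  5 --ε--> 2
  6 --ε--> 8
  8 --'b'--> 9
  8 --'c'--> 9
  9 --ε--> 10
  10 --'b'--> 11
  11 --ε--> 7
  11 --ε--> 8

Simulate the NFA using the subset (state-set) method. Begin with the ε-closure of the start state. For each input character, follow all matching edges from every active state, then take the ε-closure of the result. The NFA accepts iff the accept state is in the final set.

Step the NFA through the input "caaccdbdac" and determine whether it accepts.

S₀ = ε-closure({0}) = {0,2}
'c' @ 1: {3,4}
'a' @ 2: {}  — no active states
rest 'accdbdac' ignored (set empty)
final: {}; accept 7 not in set

Answer: REJECT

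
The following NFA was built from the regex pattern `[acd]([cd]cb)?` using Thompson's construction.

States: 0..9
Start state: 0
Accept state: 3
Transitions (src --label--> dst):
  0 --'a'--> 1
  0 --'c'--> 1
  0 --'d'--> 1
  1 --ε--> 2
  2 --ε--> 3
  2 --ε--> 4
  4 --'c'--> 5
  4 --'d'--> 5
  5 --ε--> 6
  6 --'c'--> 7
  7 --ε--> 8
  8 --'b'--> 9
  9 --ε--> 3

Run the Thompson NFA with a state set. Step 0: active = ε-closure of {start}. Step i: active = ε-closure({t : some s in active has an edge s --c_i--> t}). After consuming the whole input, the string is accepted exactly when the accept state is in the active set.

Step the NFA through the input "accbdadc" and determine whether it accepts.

Answer: REJECT

Derivation:
start: ε-closure({0}) = {0}
'a' @ 1: {1,2,3,4}  (accept∈set)
'c' @ 2: {5,6}
'c' @ 3: {7,8}
'b' @ 4: {3,9}  (accept∈set)
'd' @ 5: {}  — state set empty
rest 'adc' ignored (set empty)
final: {}; accept 3 not in set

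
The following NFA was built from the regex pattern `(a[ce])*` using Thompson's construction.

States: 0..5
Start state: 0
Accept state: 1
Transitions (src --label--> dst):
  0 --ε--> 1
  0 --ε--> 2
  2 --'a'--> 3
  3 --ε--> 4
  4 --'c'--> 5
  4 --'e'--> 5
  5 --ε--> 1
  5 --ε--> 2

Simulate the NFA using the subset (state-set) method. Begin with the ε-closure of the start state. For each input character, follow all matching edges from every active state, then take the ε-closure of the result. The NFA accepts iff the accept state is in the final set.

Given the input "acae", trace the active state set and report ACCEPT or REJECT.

S₀ = ε-closure({0}) = {0,1,2}
'a' @ 1: {3,4}
'c' @ 2: {1,2,5}  ✓accept
'a' @ 3: {3,4}
'e' @ 4: {1,2,5}  ✓accept
end set {1,2,5} — state 1 in

Answer: ACCEPT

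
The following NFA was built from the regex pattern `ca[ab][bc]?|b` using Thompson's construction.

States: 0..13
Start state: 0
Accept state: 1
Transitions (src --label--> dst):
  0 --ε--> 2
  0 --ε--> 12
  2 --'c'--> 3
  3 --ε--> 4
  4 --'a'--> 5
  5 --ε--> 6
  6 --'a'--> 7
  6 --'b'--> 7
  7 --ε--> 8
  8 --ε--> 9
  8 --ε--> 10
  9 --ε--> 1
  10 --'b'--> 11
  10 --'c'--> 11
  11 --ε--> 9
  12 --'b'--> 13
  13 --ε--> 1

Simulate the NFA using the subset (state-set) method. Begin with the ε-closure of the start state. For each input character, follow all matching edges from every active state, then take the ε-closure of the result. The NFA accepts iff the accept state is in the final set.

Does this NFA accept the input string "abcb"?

S₀ = ε-closure({0}) = {0,2,12}
'a' @ 1: {}  — no active states
rest 'bcb' ignored (set empty)
final: {}; accept 1 not in set

Answer: REJECT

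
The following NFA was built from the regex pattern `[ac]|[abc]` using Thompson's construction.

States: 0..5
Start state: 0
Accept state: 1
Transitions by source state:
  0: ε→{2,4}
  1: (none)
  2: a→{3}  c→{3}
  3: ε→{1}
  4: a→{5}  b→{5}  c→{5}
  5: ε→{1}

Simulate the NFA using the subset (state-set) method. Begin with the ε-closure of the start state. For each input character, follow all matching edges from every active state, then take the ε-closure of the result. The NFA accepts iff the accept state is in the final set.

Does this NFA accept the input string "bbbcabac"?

Answer: REJECT

Steps:
initial (ε-close {0}): {0,2,4}
'b' @ 1: {1,5}  [accepting]
'b' @ 2: {}  — state set empty
rest 'bcabac' ignored (set empty)
after full input: {}  (accept=1 not in)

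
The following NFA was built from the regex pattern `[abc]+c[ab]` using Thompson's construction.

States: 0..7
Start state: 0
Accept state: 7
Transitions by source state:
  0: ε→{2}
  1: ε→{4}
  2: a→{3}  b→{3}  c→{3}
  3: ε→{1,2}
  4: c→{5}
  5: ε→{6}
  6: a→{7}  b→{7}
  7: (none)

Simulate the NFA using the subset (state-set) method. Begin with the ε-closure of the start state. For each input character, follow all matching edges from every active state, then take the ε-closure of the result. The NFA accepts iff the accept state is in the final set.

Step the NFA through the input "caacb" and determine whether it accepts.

Answer: ACCEPT

Steps:
S₀ = ε-closure({0}) = {0,2}
'c' @ 1: {1,2,3,4}
'a' @ 2: {1,2,3,4}
'a' @ 3: {1,2,3,4}
'c' @ 4: {1,2,3,4,5,6}
'b' @ 5: {1,2,3,4,7}  (accept∈set)
end set {1,2,3,4,7} — state 7 in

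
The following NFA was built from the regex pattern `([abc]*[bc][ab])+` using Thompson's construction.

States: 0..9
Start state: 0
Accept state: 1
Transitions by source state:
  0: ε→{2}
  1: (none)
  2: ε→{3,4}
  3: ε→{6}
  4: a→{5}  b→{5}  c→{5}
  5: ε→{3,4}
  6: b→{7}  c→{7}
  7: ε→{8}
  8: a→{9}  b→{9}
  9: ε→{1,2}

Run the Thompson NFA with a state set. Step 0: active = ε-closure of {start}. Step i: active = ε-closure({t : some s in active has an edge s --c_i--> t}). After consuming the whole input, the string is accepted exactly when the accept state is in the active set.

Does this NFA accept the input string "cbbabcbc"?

start: ε-closure({0}) = {0,2,3,4,6}
'c' @ 1: {3,4,5,6,7,8}
'b' @ 2: {1,2,3,4,5,6,7,8,9}  ✓accept
'b' @ 3: {1,2,3,4,5,6,7,8,9}  ✓accept
'a' @ 4: {1,2,3,4,5,6,9}  ✓accept
'b' @ 5: {3,4,5,6,7,8}
'c' @ 6: {3,4,5,6,7,8}
'b' @ 7: {1,2,3,4,5,6,7,8,9}  ✓accept
'c' @ 8: {3,4,5,6,7,8}
final: {3,4,5,6,7,8}; accept 1 not in set

Answer: REJECT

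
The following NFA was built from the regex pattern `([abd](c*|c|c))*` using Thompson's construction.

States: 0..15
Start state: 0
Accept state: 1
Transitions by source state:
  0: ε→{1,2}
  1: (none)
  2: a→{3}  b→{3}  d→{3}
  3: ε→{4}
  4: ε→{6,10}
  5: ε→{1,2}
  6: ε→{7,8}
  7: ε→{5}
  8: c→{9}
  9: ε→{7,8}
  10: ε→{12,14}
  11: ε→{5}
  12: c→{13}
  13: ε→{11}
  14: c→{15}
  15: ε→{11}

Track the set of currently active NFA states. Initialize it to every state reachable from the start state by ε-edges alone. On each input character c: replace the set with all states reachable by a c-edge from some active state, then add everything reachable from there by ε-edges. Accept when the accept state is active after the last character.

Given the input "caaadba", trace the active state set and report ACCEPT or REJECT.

Answer: REJECT

Derivation:
S₀ = ε-closure({0}) = {0,1,2}
'c' @ 1: {}  — dead — no transitions
rest 'aaadba' ignored (set empty)
final: {}; accept 1 not in set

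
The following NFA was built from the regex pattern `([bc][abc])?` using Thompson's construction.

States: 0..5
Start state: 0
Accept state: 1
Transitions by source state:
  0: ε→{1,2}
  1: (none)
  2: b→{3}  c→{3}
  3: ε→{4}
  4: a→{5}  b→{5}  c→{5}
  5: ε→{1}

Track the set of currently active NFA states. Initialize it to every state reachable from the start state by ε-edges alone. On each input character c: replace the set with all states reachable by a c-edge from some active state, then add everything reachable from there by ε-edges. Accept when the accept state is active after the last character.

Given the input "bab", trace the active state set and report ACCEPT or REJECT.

Answer: REJECT

Steps:
start: ε-closure({0}) = {0,1,2}
'b' @ 1: {3,4}
'a' @ 2: {1,5}  ✓accept
'b' @ 3: {}  — dead — no transitions
final: {}; accept 1 not in set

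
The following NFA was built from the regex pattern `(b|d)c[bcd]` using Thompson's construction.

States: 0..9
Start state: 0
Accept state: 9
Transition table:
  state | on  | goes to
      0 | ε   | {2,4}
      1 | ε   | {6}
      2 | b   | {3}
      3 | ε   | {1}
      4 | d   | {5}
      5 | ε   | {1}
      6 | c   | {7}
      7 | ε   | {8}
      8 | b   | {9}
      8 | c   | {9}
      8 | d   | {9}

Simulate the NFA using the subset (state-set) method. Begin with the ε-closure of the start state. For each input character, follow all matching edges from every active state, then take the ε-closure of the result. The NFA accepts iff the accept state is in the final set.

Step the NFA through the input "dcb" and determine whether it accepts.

initial (ε-close {0}): {0,2,4}
'd' @ 1: {1,5,6}
'c' @ 2: {7,8}
'b' @ 3: {9}  [accepting]
after full input: {9}  (accept=9 in)

Answer: ACCEPT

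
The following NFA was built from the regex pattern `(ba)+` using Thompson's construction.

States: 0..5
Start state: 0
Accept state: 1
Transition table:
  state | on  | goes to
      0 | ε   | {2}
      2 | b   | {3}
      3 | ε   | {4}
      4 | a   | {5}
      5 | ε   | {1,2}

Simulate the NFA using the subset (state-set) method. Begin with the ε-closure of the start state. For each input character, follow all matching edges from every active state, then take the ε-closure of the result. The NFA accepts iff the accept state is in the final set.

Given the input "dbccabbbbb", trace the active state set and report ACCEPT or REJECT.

initial (ε-close {0}): {0,2}
'd' @ 1: {}  — dead — no transitions
rest 'bccabbbbb' ignored (set empty)
end set {} — state 1 not in

Answer: REJECT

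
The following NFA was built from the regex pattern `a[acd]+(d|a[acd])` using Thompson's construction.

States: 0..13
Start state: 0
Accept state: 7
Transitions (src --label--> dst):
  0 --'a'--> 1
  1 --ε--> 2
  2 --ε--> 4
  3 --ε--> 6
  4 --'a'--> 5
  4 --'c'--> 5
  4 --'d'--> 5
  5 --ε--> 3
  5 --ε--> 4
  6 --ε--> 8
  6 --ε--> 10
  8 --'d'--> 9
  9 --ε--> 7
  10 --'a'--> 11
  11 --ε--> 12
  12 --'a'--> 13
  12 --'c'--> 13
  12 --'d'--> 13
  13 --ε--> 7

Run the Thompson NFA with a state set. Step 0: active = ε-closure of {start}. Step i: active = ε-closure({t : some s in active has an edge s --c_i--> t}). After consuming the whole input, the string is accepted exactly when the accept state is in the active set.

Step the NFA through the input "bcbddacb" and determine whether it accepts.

Answer: REJECT

Steps:
initial (ε-close {0}): {0}
'b' @ 1: {}  — no active states
rest 'cbddacb' ignored (set empty)
after full input: {}  (accept=7 not in)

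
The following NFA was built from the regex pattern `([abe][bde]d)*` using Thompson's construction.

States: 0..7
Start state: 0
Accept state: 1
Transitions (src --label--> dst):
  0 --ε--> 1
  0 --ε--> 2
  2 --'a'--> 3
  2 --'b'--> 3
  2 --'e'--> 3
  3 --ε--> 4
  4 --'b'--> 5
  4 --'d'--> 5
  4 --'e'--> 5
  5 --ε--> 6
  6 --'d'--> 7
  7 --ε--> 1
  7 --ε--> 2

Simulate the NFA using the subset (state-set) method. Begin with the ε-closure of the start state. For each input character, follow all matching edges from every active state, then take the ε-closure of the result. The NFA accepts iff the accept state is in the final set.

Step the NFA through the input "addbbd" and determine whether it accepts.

initial (ε-close {0}): {0,1,2}
'a' @ 1: {3,4}
'd' @ 2: {5,6}
'd' @ 3: {1,2,7}  [accepting]
'b' @ 4: {3,4}
'b' @ 5: {5,6}
'd' @ 6: {1,2,7}  [accepting]
final: {1,2,7}; accept 1 in set

Answer: ACCEPT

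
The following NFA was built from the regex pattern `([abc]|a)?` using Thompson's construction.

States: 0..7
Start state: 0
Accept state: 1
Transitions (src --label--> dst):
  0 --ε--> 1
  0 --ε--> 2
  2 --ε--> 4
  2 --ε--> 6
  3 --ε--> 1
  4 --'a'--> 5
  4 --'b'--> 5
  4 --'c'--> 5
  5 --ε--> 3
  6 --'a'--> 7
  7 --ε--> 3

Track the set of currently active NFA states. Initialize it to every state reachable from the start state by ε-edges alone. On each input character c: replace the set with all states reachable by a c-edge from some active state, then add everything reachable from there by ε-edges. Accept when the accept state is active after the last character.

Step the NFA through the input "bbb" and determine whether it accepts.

initial (ε-close {0}): {0,1,2,4,6}
'b' @ 1: {1,3,5}  (accept∈set)
'b' @ 2: {}  — no active states
rest 'b' ignored (set empty)
after full input: {}  (accept=1 not in)

Answer: REJECT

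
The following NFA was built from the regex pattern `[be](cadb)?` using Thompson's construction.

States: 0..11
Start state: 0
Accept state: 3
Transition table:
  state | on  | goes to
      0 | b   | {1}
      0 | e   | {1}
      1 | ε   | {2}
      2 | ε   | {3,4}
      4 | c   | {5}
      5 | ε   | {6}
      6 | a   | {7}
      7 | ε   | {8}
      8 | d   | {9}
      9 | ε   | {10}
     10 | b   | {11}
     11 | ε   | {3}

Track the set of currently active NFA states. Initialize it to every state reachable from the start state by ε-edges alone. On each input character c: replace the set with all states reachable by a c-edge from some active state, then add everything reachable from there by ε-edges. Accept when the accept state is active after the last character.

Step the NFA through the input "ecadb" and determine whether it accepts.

start: ε-closure({0}) = {0}
'e' @ 1: {1,2,3,4}  [accepting]
'c' @ 2: {5,6}
'a' @ 3: {7,8}
'd' @ 4: {9,10}
'b' @ 5: {3,11}  [accepting]
end set {3,11} — state 3 in

Answer: ACCEPT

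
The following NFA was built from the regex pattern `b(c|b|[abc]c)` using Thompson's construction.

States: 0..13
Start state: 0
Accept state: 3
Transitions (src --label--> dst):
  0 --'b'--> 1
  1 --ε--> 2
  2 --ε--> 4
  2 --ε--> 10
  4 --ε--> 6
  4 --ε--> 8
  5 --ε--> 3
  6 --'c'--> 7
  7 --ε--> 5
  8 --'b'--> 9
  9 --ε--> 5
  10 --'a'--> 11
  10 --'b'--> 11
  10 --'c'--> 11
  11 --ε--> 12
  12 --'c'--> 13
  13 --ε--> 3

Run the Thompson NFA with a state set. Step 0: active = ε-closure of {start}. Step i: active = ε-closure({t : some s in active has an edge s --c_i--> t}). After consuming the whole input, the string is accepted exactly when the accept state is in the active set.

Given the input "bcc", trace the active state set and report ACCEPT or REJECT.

start: ε-closure({0}) = {0}
'b' @ 1: {1,2,4,6,8,10}
'c' @ 2: {3,5,7,11,12}  [accepting]
'c' @ 3: {3,13}  [accepting]
final: {3,13}; accept 3 in set

Answer: ACCEPT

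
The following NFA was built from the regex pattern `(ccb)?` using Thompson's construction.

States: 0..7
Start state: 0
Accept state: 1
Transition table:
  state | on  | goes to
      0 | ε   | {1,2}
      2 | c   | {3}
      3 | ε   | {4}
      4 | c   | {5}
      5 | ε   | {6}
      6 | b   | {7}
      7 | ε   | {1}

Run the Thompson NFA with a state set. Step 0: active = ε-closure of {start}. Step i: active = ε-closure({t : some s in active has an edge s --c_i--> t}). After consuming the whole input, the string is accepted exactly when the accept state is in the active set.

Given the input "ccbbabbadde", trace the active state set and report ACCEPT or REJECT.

start: ε-closure({0}) = {0,1,2}
'c' @ 1: {3,4}
'c' @ 2: {5,6}
'b' @ 3: {1,7}  ✓accept
'b' @ 4: {}  — state set empty
rest 'abbadde' ignored (set empty)
final: {}; accept 1 not in set

Answer: REJECT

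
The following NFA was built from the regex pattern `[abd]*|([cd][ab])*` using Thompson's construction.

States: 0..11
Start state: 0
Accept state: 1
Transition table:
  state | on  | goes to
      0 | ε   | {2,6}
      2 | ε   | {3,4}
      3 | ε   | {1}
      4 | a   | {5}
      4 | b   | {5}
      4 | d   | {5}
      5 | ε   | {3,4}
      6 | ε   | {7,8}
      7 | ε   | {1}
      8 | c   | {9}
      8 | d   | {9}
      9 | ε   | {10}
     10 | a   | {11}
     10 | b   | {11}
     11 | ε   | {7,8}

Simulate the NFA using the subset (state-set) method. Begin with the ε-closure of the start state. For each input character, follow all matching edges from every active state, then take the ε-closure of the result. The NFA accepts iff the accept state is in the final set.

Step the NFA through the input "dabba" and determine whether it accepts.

start: ε-closure({0}) = {0,1,2,3,4,6,7,8}
'd' @ 1: {1,3,4,5,9,10}  [accepting]
'a' @ 2: {1,3,4,5,7,8,11}  [accepting]
'b' @ 3: {1,3,4,5}  [accepting]
'b' @ 4: {1,3,4,5}  [accepting]
'a' @ 5: {1,3,4,5}  [accepting]
final: {1,3,4,5}; accept 1 in set

Answer: ACCEPT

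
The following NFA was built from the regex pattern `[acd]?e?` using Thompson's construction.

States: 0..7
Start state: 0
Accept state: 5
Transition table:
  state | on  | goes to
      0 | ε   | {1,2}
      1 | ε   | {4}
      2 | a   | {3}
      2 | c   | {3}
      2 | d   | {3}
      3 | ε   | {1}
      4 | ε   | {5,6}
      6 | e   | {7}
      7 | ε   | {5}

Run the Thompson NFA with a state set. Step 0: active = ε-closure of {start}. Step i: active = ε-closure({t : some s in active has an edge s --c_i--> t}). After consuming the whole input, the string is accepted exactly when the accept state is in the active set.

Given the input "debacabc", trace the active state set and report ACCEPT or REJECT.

initial (ε-close {0}): {0,1,2,4,5,6}
'd' @ 1: {1,3,4,5,6}  ✓accept
'e' @ 2: {5,7}  ✓accept
'b' @ 3: {}  — state set empty
rest 'acabc' ignored (set empty)
final: {}; accept 5 not in set

Answer: REJECT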